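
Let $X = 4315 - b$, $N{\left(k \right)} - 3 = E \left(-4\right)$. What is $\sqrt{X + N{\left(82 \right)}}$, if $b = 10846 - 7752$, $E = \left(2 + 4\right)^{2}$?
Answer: $6 \sqrt{30} \approx 32.863$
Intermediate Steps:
$E = 36$ ($E = 6^{2} = 36$)
$N{\left(k \right)} = -141$ ($N{\left(k \right)} = 3 + 36 \left(-4\right) = 3 - 144 = -141$)
$b = 3094$ ($b = 10846 - 7752 = 3094$)
$X = 1221$ ($X = 4315 - 3094 = 1221$)
$\sqrt{X + N{\left(82 \right)}} = \sqrt{1221 - 141} = \sqrt{1080} = 6 \sqrt{30}$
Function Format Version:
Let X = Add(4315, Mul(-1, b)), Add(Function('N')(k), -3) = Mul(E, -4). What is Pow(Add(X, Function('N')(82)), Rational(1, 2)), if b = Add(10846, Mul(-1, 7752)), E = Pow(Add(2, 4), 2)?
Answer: Mul(6, Pow(30, Rational(1, 2))) ≈ 32.863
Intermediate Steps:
E = 36 (E = Pow(6, 2) = 36)
Function('N')(k) = -141 (Function('N')(k) = Add(3, Mul(36, -4)) = Add(3, -144) = -141)
b = 3094 (b = Add(10846, -7752) = 3094)
X = 1221 (X = Add(4315, Mul(-1, 3094)) = Add(4315, -3094) = 1221)
Pow(Add(X, Function('N')(82)), Rational(1, 2)) = Pow(Add(1221, -141), Rational(1, 2)) = Pow(1080, Rational(1, 2)) = Mul(6, Pow(30, Rational(1, 2)))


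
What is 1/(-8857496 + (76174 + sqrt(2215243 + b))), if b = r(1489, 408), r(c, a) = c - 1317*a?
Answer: -4390661/38555807194144 - sqrt(419849)/38555807194144 ≈ -1.1389e-7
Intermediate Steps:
b = -535847 (b = 1489 - 1317*408 = 1489 - 537336 = -535847)
1/(-8857496 + (76174 + sqrt(2215243 + b))) = 1/(-8857496 + (76174 + sqrt(2215243 - 535847))) = 1/(-8857496 + (76174 + sqrt(1679396))) = 1/(-8857496 + (76174 + 2*sqrt(419849))) = 1/(-8781322 + 2*sqrt(419849))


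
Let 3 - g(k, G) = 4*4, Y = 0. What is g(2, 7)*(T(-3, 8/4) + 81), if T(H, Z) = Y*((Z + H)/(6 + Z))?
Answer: -1053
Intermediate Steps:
T(H, Z) = 0 (T(H, Z) = 0*((Z + H)/(6 + Z)) = 0*((H + Z)/(6 + Z)) = 0)
g(k, G) = -13 (g(k, G) = 3 - 4*4 = 3 - 1*16 = 3 - 16 = -13)
g(2, 7)*(T(-3, 8/4) + 81) = -13*(0 + 81) = -13*81 = -1053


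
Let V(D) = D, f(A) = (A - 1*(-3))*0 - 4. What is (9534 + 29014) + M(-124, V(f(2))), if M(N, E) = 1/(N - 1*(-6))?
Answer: 4548663/118 ≈ 38548.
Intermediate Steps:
f(A) = -4 (f(A) = (A + 3)*0 - 4 = (3 + A)*0 - 4 = 0 - 4 = -4)
M(N, E) = 1/(6 + N) (M(N, E) = 1/(N + 6) = 1/(6 + N))
(9534 + 29014) + M(-124, V(f(2))) = (9534 + 29014) + 1/(6 - 124) = 38548 + 1/(-118) = 38548 - 1/118 = 4548663/118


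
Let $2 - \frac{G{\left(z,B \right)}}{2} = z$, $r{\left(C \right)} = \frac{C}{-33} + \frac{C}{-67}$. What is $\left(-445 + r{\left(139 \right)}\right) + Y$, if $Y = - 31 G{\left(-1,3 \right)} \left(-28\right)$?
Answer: $\frac{10517093}{2211} \approx 4756.7$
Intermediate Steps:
$r{\left(C \right)} = - \frac{100 C}{2211}$ ($r{\left(C \right)} = C \left(- \frac{1}{33}\right) + C \left(- \frac{1}{67}\right) = - \frac{C}{33} - \frac{C}{67} = - \frac{100 C}{2211}$)
$G{\left(z,B \right)} = 4 - 2 z$
$Y = 5208$ ($Y = - 31 \left(4 - -2\right) \left(-28\right) = - 31 \left(4 + 2\right) \left(-28\right) = \left(-31\right) 6 \left(-28\right) = \left(-186\right) \left(-28\right) = 5208$)
$\left(-445 + r{\left(139 \right)}\right) + Y = \left(-445 - \frac{13900}{2211}\right) + 5208 = - \frac{997795}{2211} + 5208 = \frac{10517093}{2211}$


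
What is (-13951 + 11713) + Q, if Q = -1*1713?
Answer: -3951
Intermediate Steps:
Q = -1713
(-13951 + 11713) + Q = (-13951 + 11713) - 1713 = -2238 - 1713 = -3951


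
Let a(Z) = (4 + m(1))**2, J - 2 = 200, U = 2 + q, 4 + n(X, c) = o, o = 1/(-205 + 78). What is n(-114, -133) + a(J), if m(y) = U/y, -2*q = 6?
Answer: 634/127 ≈ 4.9921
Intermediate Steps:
q = -3 (q = -1/2*6 = -3)
o = -1/127 (o = 1/(-127) = -1/127 ≈ -0.0078740)
n(X, c) = -509/127 (n(X, c) = -4 - 1/127 = -509/127)
U = -1 (U = 2 - 3 = -1)
J = 202 (J = 2 + 200 = 202)
m(y) = -1/y
a(Z) = 9 (a(Z) = (4 - 1/1)**2 = (4 - 1*1)**2 = (4 - 1)**2 = 3**2 = 9)
n(-114, -133) + a(J) = -509/127 + 9 = 634/127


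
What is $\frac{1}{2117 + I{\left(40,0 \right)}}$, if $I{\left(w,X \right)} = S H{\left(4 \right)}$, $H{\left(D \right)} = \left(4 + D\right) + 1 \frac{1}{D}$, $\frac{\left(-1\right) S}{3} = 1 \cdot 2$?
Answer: $\frac{2}{4135} \approx 0.00048368$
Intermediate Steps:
$S = -6$ ($S = - 3 \cdot 1 \cdot 2 = \left(-3\right) 2 = -6$)
$H{\left(D \right)} = 4 + D + \frac{1}{D}$ ($H{\left(D \right)} = \left(4 + D\right) + \frac{1}{D} = 4 + D + \frac{1}{D}$)
$I{\left(w,X \right)} = - \frac{99}{2}$ ($I{\left(w,X \right)} = - 6 \left(4 + 4 + \frac{1}{4}\right) = \left(-6\right) \frac{33}{4} = - \frac{99}{2}$)
$\frac{1}{2117 + I{\left(40,0 \right)}} = \frac{1}{2117 - \frac{99}{2}} = \frac{1}{\frac{4135}{2}} = \frac{2}{4135}$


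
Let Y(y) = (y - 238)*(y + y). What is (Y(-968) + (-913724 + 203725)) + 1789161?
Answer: 3413978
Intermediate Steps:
Y(y) = 2*y*(-238 + y) (Y(y) = (-238 + y)*(2*y) = 2*y*(-238 + y))
(Y(-968) + (-913724 + 203725)) + 1789161 = (2*(-968)*(-238 - 968) + (-913724 + 203725)) + 1789161 = (2*(-968)*(-1206) - 709999) + 1789161 = (2334816 - 709999) + 1789161 = 1624817 + 1789161 = 3413978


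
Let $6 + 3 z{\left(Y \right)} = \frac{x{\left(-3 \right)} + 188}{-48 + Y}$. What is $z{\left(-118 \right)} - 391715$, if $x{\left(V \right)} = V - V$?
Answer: $- \frac{97537627}{249} \approx -3.9172 \cdot 10^{5}$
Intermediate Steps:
$x{\left(V \right)} = 0$
$z{\left(Y \right)} = -2 + \frac{188}{3 \left(-48 + Y\right)}$ ($z{\left(Y \right)} = -2 + \frac{\left(0 + 188\right) \frac{1}{-48 + Y}}{3} = -2 + \frac{188 \frac{1}{-48 + Y}}{3} = -2 + \frac{188}{3 \left(-48 + Y\right)}$)
$z{\left(-118 \right)} - 391715 = \frac{2 \left(238 - -354\right)}{3 \left(-48 - 118\right)} - 391715 = \frac{2 \left(238 + 354\right)}{3 \left(-166\right)} - 391715 = \frac{2}{3} \left(- \frac{1}{166}\right) 592 - 391715 = - \frac{592}{249} - 391715 = - \frac{97537627}{249}$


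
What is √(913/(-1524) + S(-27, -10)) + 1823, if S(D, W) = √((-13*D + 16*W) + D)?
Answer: 1823 + √(-347853 + 1161288*√41)/762 ≈ 1826.5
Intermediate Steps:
S(D, W) = √(-12*D + 16*W)
√(913/(-1524) + S(-27, -10)) + 1823 = √(913/(-1524) + 2*√(-3*(-27) + 4*(-10))) + 1823 = √(913*(-1/1524) + 2*√(81 - 40)) + 1823 = √(-913/1524 + 2*√41) + 1823 = 1823 + √(-913/1524 + 2*√41)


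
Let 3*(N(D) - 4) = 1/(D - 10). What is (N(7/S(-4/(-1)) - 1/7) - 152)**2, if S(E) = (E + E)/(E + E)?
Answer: 95550625/4356 ≈ 21935.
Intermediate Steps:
S(E) = 1 (S(E) = (2*E)/((2*E)) = (2*E)*(1/(2*E)) = 1)
N(D) = 4 + 1/(3*(-10 + D)) (N(D) = 4 + 1/(3*(D - 10)) = 4 + 1/(3*(-10 + D)))
(N(7/S(-4/(-1)) - 1/7) - 152)**2 = ((-119 + 12*(7/1 - 1/7))/(3*(-10 + (7/1 - 1/7))) - 152)**2 = ((-119 + 12*(7*1 - 1*1/7))/(3*(-10 + (7*1 - 1*1/7))) - 152)**2 = ((-119 + 12*(7 - 1/7))/(3*(-10 + (7 - 1/7))) - 152)**2 = ((-119 + 12*(48/7))/(3*(-10 + 48/7)) - 152)**2 = ((-119 + 576/7)/(3*(-22/7)) - 152)**2 = ((1/3)*(-7/22)*(-257/7) - 152)**2 = (257/66 - 152)**2 = (-9775/66)**2 = 95550625/4356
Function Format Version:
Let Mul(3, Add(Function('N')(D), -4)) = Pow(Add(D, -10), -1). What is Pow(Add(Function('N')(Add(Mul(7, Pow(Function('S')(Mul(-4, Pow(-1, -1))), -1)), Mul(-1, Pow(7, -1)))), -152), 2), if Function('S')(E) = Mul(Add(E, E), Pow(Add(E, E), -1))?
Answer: Rational(95550625, 4356) ≈ 21935.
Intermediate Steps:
Function('S')(E) = 1 (Function('S')(E) = Mul(Mul(2, E), Pow(Mul(2, E), -1)) = Mul(Mul(2, E), Mul(Rational(1, 2), Pow(E, -1))) = 1)
Function('N')(D) = Add(4, Mul(Rational(1, 3), Pow(Add(-10, D), -1))) (Function('N')(D) = Add(4, Mul(Rational(1, 3), Pow(Add(D, -10), -1))) = Add(4, Mul(Rational(1, 3), Pow(Add(-10, D), -1))))
Pow(Add(Function('N')(Add(Mul(7, Pow(Function('S')(Mul(-4, Pow(-1, -1))), -1)), Mul(-1, Pow(7, -1)))), -152), 2) = Pow(Add(Mul(Rational(1, 3), Pow(Add(-10, Add(Mul(7, Pow(1, -1)), Mul(-1, Pow(7, -1)))), -1), Add(-119, Mul(12, Add(Mul(7, Pow(1, -1)), Mul(-1, Pow(7, -1)))))), -152), 2) = Pow(Add(Mul(Rational(1, 3), Pow(Add(-10, Add(Mul(7, 1), Mul(-1, Rational(1, 7)))), -1), Add(-119, Mul(12, Add(Mul(7, 1), Mul(-1, Rational(1, 7)))))), -152), 2) = Pow(Add(Mul(Rational(1, 3), Pow(Add(-10, Add(7, Rational(-1, 7))), -1), Add(-119, Mul(12, Add(7, Rational(-1, 7))))), -152), 2) = Pow(Add(Mul(Rational(1, 3), Pow(Add(-10, Rational(48, 7)), -1), Add(-119, Mul(12, Rational(48, 7)))), -152), 2) = Pow(Add(Mul(Rational(1, 3), Pow(Rational(-22, 7), -1), Add(-119, Rational(576, 7))), -152), 2) = Pow(Add(Mul(Rational(1, 3), Rational(-7, 22), Rational(-257, 7)), -152), 2) = Pow(Add(Rational(257, 66), -152), 2) = Pow(Rational(-9775, 66), 2) = Rational(95550625, 4356)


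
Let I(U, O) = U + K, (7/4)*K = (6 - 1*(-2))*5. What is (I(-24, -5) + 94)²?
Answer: 422500/49 ≈ 8622.5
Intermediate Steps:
K = 160/7 (K = 4*((6 - 1*(-2))*5)/7 = 4*((6 + 2)*5)/7 = 4*(8*5)/7 = (4/7)*40 = 160/7 ≈ 22.857)
I(U, O) = 160/7 + U (I(U, O) = U + 160/7 = 160/7 + U)
(I(-24, -5) + 94)² = ((160/7 - 24) + 94)² = (-8/7 + 94)² = (650/7)² = 422500/49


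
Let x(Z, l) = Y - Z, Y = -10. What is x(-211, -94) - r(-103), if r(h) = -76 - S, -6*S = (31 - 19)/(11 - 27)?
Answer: 2217/8 ≈ 277.13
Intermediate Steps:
S = ⅛ (S = -(31 - 19)/(6*(11 - 27)) = -2/(-16) = -2*(-1)/16 = -⅙*(-¾) = ⅛ ≈ 0.12500)
x(Z, l) = -10 - Z
r(h) = -609/8 (r(h) = -76 - 1*⅛ = -76 - ⅛ = -609/8)
x(-211, -94) - r(-103) = (-10 - 1*(-211)) - 1*(-609/8) = (-10 + 211) + 609/8 = 201 + 609/8 = 2217/8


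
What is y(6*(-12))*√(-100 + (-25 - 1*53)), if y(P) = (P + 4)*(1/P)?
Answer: 17*I*√178/18 ≈ 12.6*I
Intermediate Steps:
y(P) = (4 + P)/P
y(6*(-12))*√(-100 + (-25 - 1*53)) = ((4 + 6*(-12))/((6*(-12))))*√(-100 + (-25 - 1*53)) = ((4 - 72)/(-72))*√(-100 + (-25 - 53)) = (-1/72*(-68))*√(-100 - 78) = 17*√(-178)/18 = 17*(I*√178)/18 = 17*I*√178/18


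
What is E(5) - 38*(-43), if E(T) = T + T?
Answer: 1644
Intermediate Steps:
E(T) = 2*T
E(5) - 38*(-43) = 2*5 - 38*(-43) = 10 + 1634 = 1644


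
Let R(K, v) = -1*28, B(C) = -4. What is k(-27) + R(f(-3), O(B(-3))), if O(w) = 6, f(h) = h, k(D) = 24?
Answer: -4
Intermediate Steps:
R(K, v) = -28
k(-27) + R(f(-3), O(B(-3))) = 24 - 28 = -4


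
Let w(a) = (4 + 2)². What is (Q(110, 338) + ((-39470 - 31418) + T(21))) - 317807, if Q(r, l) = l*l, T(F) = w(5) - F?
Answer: -274436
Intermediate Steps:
w(a) = 36 (w(a) = 6² = 36)
T(F) = 36 - F
Q(r, l) = l²
(Q(110, 338) + ((-39470 - 31418) + T(21))) - 317807 = (338² + ((-39470 - 31418) + (36 - 1*21))) - 317807 = (114244 + (-70888 + (36 - 21))) - 317807 = (114244 + (-70888 + 15)) - 317807 = (114244 - 70873) - 317807 = 43371 - 317807 = -274436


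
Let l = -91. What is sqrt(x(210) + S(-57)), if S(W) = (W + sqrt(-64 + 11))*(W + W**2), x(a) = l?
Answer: sqrt(-182035 + 3192*I*sqrt(53)) ≈ 27.178 + 427.52*I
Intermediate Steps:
x(a) = -91
S(W) = (W + W**2)*(W + I*sqrt(53)) (S(W) = (W + sqrt(-53))*(W + W**2) = (W + I*sqrt(53))*(W + W**2) = (W + W**2)*(W + I*sqrt(53)))
sqrt(x(210) + S(-57)) = sqrt(-91 - 57*(-57 + (-57)**2 + I*sqrt(53) + I*(-57)*sqrt(53))) = sqrt(-91 - 57*(-57 + 3249 + I*sqrt(53) - 57*I*sqrt(53))) = sqrt(-91 - 57*(3192 - 56*I*sqrt(53))) = sqrt(-91 + (-181944 + 3192*I*sqrt(53))) = sqrt(-182035 + 3192*I*sqrt(53))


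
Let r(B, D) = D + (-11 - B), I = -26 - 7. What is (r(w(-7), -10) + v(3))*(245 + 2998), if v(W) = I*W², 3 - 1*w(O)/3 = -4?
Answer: -1099377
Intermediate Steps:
w(O) = 21 (w(O) = 9 - 3*(-4) = 9 + 12 = 21)
I = -33
r(B, D) = -11 + D - B
v(W) = -33*W²
(r(w(-7), -10) + v(3))*(245 + 2998) = ((-11 - 10 - 1*21) - 33*3²)*(245 + 2998) = ((-11 - 10 - 21) - 33*9)*3243 = (-42 - 297)*3243 = -339*3243 = -1099377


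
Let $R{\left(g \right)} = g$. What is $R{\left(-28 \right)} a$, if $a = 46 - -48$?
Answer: $-2632$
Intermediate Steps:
$a = 94$ ($a = 46 + 48 = 94$)
$R{\left(-28 \right)} a = \left(-28\right) 94 = -2632$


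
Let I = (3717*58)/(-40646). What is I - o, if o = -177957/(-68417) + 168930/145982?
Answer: -919723527407187/101489510494781 ≈ -9.0623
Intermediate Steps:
I = -107793/20323 (I = 215586*(-1/40646) = -107793/20323 ≈ -5.3040)
o = 18768101292/4993825247 (o = -177957*(-1/68417) + 168930*(1/145982) = 177957/68417 + 84465/72991 = 18768101292/4993825247 ≈ 3.7583)
I - o = -107793/20323 - 1*18768101292/4993825247 = -107793/20323 - 18768101292/4993825247 = -919723527407187/101489510494781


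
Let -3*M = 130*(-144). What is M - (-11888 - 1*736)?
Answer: 18864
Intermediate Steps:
M = 6240 (M = -130*(-144)/3 = -⅓*(-18720) = 6240)
M - (-11888 - 1*736) = 6240 - (-11888 - 1*736) = 6240 - (-11888 - 736) = 6240 - 1*(-12624) = 6240 + 12624 = 18864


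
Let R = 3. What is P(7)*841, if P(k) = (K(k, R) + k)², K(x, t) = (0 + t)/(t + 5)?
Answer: 2927521/64 ≈ 45743.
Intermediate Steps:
K(x, t) = t/(5 + t)
P(k) = (3/8 + k)² (P(k) = (3/(5 + 3) + k)² = (3/8 + k)²)
P(7)*841 = ((3 + 8*7)²/64)*841 = ((3 + 56)²/64)*841 = ((1/64)*59²)*841 = ((1/64)*3481)*841 = (3481/64)*841 = 2927521/64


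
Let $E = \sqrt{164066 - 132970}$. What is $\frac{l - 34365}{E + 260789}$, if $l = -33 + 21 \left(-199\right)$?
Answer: $- \frac{479069393}{3238612925} + \frac{47762 \sqrt{46}}{3238612925} \approx -0.14782$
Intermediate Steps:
$l = -4212$ ($l = -33 - 4179 = -4212$)
$E = 26 \sqrt{46}$ ($E = \sqrt{31096} = 26 \sqrt{46} \approx 176.34$)
$\frac{l - 34365}{E + 260789} = \frac{-4212 - 34365}{26 \sqrt{46} + 260789} = - \frac{38577}{260789 + 26 \sqrt{46}}$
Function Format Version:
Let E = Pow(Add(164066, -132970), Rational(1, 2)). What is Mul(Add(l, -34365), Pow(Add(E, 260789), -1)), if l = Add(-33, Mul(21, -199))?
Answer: Add(Rational(-479069393, 3238612925), Mul(Rational(47762, 3238612925), Pow(46, Rational(1, 2)))) ≈ -0.14782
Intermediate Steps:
l = -4212 (l = Add(-33, -4179) = -4212)
E = Mul(26, Pow(46, Rational(1, 2))) (E = Pow(31096, Rational(1, 2)) = Mul(26, Pow(46, Rational(1, 2))) ≈ 176.34)
Mul(Add(l, -34365), Pow(Add(E, 260789), -1)) = Mul(Add(-4212, -34365), Pow(Add(Mul(26, Pow(46, Rational(1, 2))), 260789), -1)) = Mul(-38577, Pow(Add(260789, Mul(26, Pow(46, Rational(1, 2)))), -1))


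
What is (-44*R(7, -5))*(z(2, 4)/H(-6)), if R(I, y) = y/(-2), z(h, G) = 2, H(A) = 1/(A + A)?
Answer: 2640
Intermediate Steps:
H(A) = 1/(2*A)
R(I, y) = -y/2 (R(I, y) = y*(-½) = -y/2)
(-44*R(7, -5))*(z(2, 4)/H(-6)) = (-(-22)*(-5))*(2/(((½)/(-6)))) = (-44*5/2)*(2/(((½)*(-⅙)))) = -220/(-1/12) = -220*(-12) = -110*(-24) = 2640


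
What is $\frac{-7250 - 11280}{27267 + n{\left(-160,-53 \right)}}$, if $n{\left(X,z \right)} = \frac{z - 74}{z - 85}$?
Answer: $- \frac{2557140}{3762973} \approx -0.67955$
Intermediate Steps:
$n{\left(X,z \right)} = \frac{-74 + z}{-85 + z}$
$\frac{-7250 - 11280}{27267 + n{\left(-160,-53 \right)}} = \frac{-7250 - 11280}{27267 + \frac{-74 - 53}{-85 - 53}} = - \frac{18530}{27267 + \frac{1}{-138} \left(-127\right)} = - \frac{18530}{27267 - - \frac{127}{138}} = - \frac{18530}{27267 + \frac{127}{138}} = - \frac{18530}{\frac{3762973}{138}} = \left(-18530\right) \frac{138}{3762973} = - \frac{2557140}{3762973}$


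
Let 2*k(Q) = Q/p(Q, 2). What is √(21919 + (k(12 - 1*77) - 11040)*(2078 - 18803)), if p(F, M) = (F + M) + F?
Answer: √47273388139/16 ≈ 13589.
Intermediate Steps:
p(F, M) = M + 2*F
k(Q) = Q/(2*(2 + 2*Q)) (k(Q) = (Q/(2 + 2*Q))/2 = Q/(2*(2 + 2*Q)))
√(21919 + (k(12 - 1*77) - 11040)*(2078 - 18803)) = √(21919 + ((12 - 1*77)/(4*(1 + (12 - 1*77))) - 11040)*(2078 - 18803)) = √(21919 + ((12 - 77)/(4*(1 + (12 - 77))) - 11040)*(-16725)) = √(21919 + ((¼)*(-65)/(1 - 65) - 11040)*(-16725)) = √(21919 + ((¼)*(-65)/(-64) - 11040)*(-16725)) = √(21919 + ((¼)*(-65)*(-1/64) - 11040)*(-16725)) = √(21919 + (65/256 - 11040)*(-16725)) = √(21919 - 2826175/256*(-16725)) = √(21919 + 47267776875/256) = √(47273388139/256) = √47273388139/16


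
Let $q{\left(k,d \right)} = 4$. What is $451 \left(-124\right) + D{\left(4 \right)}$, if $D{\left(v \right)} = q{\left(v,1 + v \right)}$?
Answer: $-55920$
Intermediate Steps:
$D{\left(v \right)} = 4$
$451 \left(-124\right) + D{\left(4 \right)} = 451 \left(-124\right) + 4 = -55924 + 4 = -55920$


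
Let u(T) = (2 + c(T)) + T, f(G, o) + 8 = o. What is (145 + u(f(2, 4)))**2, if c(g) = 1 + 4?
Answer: 21904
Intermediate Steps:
c(g) = 5
f(G, o) = -8 + o
u(T) = 7 + T (u(T) = (2 + 5) + T = 7 + T)
(145 + u(f(2, 4)))**2 = (145 + (7 + (-8 + 4)))**2 = (145 + (7 - 4))**2 = (145 + 3)**2 = 148**2 = 21904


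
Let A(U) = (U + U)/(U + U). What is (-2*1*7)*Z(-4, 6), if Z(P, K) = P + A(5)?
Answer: 42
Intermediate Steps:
A(U) = 1 (A(U) = (2*U)/((2*U)) = (2*U)*(1/(2*U)) = 1)
Z(P, K) = 1 + P (Z(P, K) = P + 1 = 1 + P)
(-2*1*7)*Z(-4, 6) = (-2*1*7)*(1 - 4) = -2*7*(-3) = -14*(-3) = 42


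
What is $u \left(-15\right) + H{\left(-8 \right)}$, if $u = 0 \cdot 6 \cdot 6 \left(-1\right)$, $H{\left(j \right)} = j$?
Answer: $-8$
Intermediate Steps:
$u = 0$ ($u = 0 \cdot 36 \left(-1\right) = 0 \left(-1\right) = 0$)
$u \left(-15\right) + H{\left(-8 \right)} = 0 \left(-15\right) - 8 = 0 - 8 = -8$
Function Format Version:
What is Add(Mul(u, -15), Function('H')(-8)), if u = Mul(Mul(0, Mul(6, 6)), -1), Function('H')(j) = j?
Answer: -8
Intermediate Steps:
u = 0 (u = Mul(Mul(0, 36), -1) = Mul(0, -1) = 0)
Add(Mul(u, -15), Function('H')(-8)) = Add(Mul(0, -15), -8) = Add(0, -8) = -8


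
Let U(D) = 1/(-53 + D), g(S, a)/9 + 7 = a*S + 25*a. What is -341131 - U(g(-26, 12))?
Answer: -76413343/224 ≈ -3.4113e+5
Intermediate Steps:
g(S, a) = -63 + 225*a + 9*S*a (g(S, a) = -63 + 9*(a*S + 25*a) = -63 + 9*(S*a + 25*a) = -63 + 9*(25*a + S*a) = -63 + (225*a + 9*S*a) = -63 + 225*a + 9*S*a)
-341131 - U(g(-26, 12)) = -341131 - 1/(-53 + (-63 + 225*12 + 9*(-26)*12)) = -341131 - 1/(-53 + (-63 + 2700 - 2808)) = -341131 - 1/(-53 - 171) = -341131 - 1/(-224) = -341131 - 1*(-1/224) = -341131 + 1/224 = -76413343/224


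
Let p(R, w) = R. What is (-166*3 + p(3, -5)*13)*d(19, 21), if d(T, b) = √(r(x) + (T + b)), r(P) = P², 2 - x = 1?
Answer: -459*√41 ≈ -2939.0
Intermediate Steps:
x = 1 (x = 2 - 1*1 = 2 - 1 = 1)
d(T, b) = √(1 + T + b) (d(T, b) = √(1² + (T + b)) = √(1 + (T + b)) = √(1 + T + b))
(-166*3 + p(3, -5)*13)*d(19, 21) = (-166*3 + 3*13)*√(1 + 19 + 21) = (-498 + 39)*√41 = -459*√41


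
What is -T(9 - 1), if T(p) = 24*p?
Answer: -192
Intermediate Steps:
-T(9 - 1) = -24*(9 - 1) = -24*8 = -1*192 = -192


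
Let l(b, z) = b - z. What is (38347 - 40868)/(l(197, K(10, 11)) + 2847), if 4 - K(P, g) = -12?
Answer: -2521/3028 ≈ -0.83256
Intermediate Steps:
K(P, g) = 16 (K(P, g) = 4 - 1*(-12) = 4 + 12 = 16)
(38347 - 40868)/(l(197, K(10, 11)) + 2847) = (38347 - 40868)/((197 - 1*16) + 2847) = -2521/((197 - 16) + 2847) = -2521/(181 + 2847) = -2521/3028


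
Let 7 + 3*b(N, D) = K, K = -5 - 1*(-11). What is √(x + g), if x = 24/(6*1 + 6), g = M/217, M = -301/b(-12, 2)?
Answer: √5921/31 ≈ 2.4822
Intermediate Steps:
K = 6 (K = -5 + 11 = 6)
b(N, D) = -⅓ (b(N, D) = -7/3 + (⅓)*6 = -7/3 + 2 = -⅓)
M = 903 (M = -301/(-⅓) = -301*(-3) = 903)
g = 129/31 (g = 903/217 = 903*(1/217) = 129/31 ≈ 4.1613)
x = 2 (x = 24/(6 + 6) = 24/12 = (1/12)*24 = 2)
√(x + g) = √(2 + 129/31) = √(191/31) = √5921/31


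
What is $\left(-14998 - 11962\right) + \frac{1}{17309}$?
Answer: $- \frac{466650639}{17309} \approx -26960.0$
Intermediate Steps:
$\left(-14998 - 11962\right) + \frac{1}{17309} = -26960 + \frac{1}{17309} = - \frac{466650639}{17309}$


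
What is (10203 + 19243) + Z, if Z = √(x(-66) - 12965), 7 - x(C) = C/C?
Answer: 29446 + I*√12959 ≈ 29446.0 + 113.84*I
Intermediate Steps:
x(C) = 6 (x(C) = 7 - C/C = 7 - 1*1 = 7 - 1 = 6)
Z = I*√12959 (Z = √(6 - 12965) = √(-12959) = I*√12959 ≈ 113.84*I)
(10203 + 19243) + Z = (10203 + 19243) + I*√12959 = 29446 + I*√12959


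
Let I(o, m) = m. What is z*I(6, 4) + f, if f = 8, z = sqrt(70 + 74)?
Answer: 56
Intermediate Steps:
z = 12 (z = sqrt(144) = 12)
z*I(6, 4) + f = 12*4 + 8 = 48 + 8 = 56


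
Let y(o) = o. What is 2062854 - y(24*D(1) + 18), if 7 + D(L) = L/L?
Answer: 2062980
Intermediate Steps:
D(L) = -6 (D(L) = -7 + L/L = -7 + 1 = -6)
2062854 - y(24*D(1) + 18) = 2062854 - (24*(-6) + 18) = 2062854 - (-144 + 18) = 2062854 - 1*(-126) = 2062854 + 126 = 2062980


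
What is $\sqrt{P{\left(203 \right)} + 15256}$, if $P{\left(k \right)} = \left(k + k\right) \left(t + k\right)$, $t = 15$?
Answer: $2 \sqrt{25941} \approx 322.12$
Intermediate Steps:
$P{\left(k \right)} = 2 k \left(15 + k\right)$ ($P{\left(k \right)} = \left(k + k\right) \left(15 + k\right) = 2 k \left(15 + k\right)$)
$\sqrt{P{\left(203 \right)} + 15256} = \sqrt{2 \cdot 203 \left(15 + 203\right) + 15256} = \sqrt{2 \cdot 203 \cdot 218 + 15256} = \sqrt{88508 + 15256} = \sqrt{103764} = 2 \sqrt{25941}$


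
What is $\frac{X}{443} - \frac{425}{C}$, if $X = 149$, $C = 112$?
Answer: $- \frac{171587}{49616} \approx -3.4583$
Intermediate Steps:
$\frac{X}{443} - \frac{425}{C} = \frac{149}{443} - \frac{425}{112} = - \frac{171587}{49616}$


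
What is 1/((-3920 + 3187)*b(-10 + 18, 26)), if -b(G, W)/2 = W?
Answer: 1/38116 ≈ 2.6236e-5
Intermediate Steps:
b(G, W) = -2*W
1/((-3920 + 3187)*b(-10 + 18, 26)) = 1/((-3920 + 3187)*((-2*26))) = 1/(-733*(-52)) = -1/733*(-1/52) = 1/38116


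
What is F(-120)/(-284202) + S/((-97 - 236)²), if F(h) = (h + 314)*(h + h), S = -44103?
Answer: -45501043/194536269 ≈ -0.23389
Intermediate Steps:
F(h) = 2*h*(314 + h) (F(h) = (314 + h)*(2*h) = 2*h*(314 + h))
F(-120)/(-284202) + S/((-97 - 236)²) = (2*(-120)*(314 - 120))/(-284202) - 44103/(-97 - 236)² = (2*(-120)*194)*(-1/284202) - 44103/((-333)²) = -46560*(-1/284202) - 44103/110889 = 7760/47367 - 44103*1/110889 = 7760/47367 - 14701/36963 = -45501043/194536269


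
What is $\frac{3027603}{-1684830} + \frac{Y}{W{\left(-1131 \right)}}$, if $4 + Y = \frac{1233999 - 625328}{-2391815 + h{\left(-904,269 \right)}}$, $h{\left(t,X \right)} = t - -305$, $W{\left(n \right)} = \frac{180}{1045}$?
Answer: $- \frac{640807827487967}{24184865277720} \approx -26.496$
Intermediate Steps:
$W{\left(n \right)} = \frac{36}{209}$ ($W{\left(n \right)} = 180 \cdot \frac{1}{1045} = \frac{36}{209}$)
$h{\left(t,X \right)} = 305 + t$ ($h{\left(t,X \right)} = t + 305 = 305 + t$)
$Y = - \frac{10178327}{2392414}$ ($Y = -4 + \frac{1233999 - 625328}{-2391815 + \left(305 - 904\right)} = -4 + \frac{608671}{-2391815 - 599} = -4 + \frac{608671}{-2392414} = -4 + 608671 \left(- \frac{1}{2392414}\right) = -4 - \frac{608671}{2392414} = - \frac{10178327}{2392414} \approx -4.2544$)
$\frac{3027603}{-1684830} + \frac{Y}{W{\left(-1131 \right)}} = \frac{3027603}{-1684830} - \frac{10178327}{2392414 \cdot \frac{36}{209}} = 3027603 \left(- \frac{1}{1684830}\right) - \frac{2127270343}{86126904} = - \frac{1009201}{561610} - \frac{2127270343}{86126904} = - \frac{640807827487967}{24184865277720}$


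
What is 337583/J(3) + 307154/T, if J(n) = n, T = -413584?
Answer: 69809003005/620376 ≈ 1.1253e+5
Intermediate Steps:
337583/J(3) + 307154/T = 337583/3 + 307154/(-413584) = 337583*(1/3) + 307154*(-1/413584) = 337583/3 - 153577/206792 = 69809003005/620376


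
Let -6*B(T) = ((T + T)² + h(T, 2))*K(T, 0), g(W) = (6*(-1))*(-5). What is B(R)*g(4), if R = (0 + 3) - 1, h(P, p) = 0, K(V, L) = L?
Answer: 0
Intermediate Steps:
g(W) = 30 (g(W) = -6*(-5) = 30)
R = 2 (R = 3 - 1 = 2)
B(T) = 0 (B(T) = -((T + T)² + 0)*0/6 = -((2*T)² + 0)*0/6 = -(4*T² + 0)*0/6 = -4*T²*0/6 = -⅙*0 = 0)
B(R)*g(4) = 0*30 = 0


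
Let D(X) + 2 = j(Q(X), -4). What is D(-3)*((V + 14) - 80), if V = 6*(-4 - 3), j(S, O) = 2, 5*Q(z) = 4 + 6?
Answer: 0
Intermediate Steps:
Q(z) = 2 (Q(z) = (4 + 6)/5 = (1/5)*10 = 2)
D(X) = 0 (D(X) = -2 + 2 = 0)
V = -42 (V = 6*(-7) = -42)
D(-3)*((V + 14) - 80) = 0*((-42 + 14) - 80) = 0*(-28 - 80) = 0*(-108) = 0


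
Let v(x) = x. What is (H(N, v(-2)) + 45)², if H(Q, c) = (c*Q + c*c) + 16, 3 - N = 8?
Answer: 5625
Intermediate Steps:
N = -5 (N = 3 - 1*8 = 3 - 8 = -5)
H(Q, c) = 16 + c² + Q*c (H(Q, c) = (Q*c + c²) + 16 = (c² + Q*c) + 16 = 16 + c² + Q*c)
(H(N, v(-2)) + 45)² = ((16 + (-2)² - 5*(-2)) + 45)² = ((16 + 4 + 10) + 45)² = (30 + 45)² = 75² = 5625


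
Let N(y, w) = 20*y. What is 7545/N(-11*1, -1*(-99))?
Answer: -1509/44 ≈ -34.295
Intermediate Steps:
7545/N(-11*1, -1*(-99)) = 7545/((20*(-11*1))) = 7545/((20*(-11))) = 7545/(-220) = 7545*(-1/220) = -1509/44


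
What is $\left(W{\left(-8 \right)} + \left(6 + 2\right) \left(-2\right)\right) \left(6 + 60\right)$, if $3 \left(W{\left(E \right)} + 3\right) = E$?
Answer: $-1430$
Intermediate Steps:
$W{\left(E \right)} = -3 + \frac{E}{3}$
$\left(W{\left(-8 \right)} + \left(6 + 2\right) \left(-2\right)\right) \left(6 + 60\right) = \left(\left(-3 + \frac{1}{3} \left(-8\right)\right) + \left(6 + 2\right) \left(-2\right)\right) \left(6 + 60\right) = \left(\left(-3 - \frac{8}{3}\right) + 8 \left(-2\right)\right) 66 = \left(- \frac{17}{3} - 16\right) 66 = \left(- \frac{65}{3}\right) 66 = -1430$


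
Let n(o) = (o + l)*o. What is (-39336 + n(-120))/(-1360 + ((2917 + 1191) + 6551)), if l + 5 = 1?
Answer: -24456/9299 ≈ -2.6300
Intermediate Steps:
l = -4 (l = -5 + 1 = -4)
n(o) = o*(-4 + o) (n(o) = (o - 4)*o = (-4 + o)*o = o*(-4 + o))
(-39336 + n(-120))/(-1360 + ((2917 + 1191) + 6551)) = (-39336 - 120*(-4 - 120))/(-1360 + ((2917 + 1191) + 6551)) = (-39336 - 120*(-124))/(-1360 + (4108 + 6551)) = (-39336 + 14880)/(-1360 + 10659) = -24456/9299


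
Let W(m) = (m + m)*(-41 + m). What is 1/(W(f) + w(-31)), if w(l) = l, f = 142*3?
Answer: 1/327989 ≈ 3.0489e-6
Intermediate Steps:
f = 426
W(m) = 2*m*(-41 + m) (W(m) = (2*m)*(-41 + m) = 2*m*(-41 + m))
1/(W(f) + w(-31)) = 1/(2*426*(-41 + 426) - 31) = 1/(2*426*385 - 31) = 1/(328020 - 31) = 1/327989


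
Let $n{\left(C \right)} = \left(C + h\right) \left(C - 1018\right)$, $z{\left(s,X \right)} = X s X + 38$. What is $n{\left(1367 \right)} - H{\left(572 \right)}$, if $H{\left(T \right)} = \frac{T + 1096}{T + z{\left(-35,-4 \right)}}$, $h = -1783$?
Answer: $- \frac{3630434}{25} \approx -1.4522 \cdot 10^{5}$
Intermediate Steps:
$z{\left(s,X \right)} = 38 + s X^{2}$ ($z{\left(s,X \right)} = s X^{2} + 38 = 38 + s X^{2}$)
$H{\left(T \right)} = \frac{1096 + T}{-522 + T}$ ($H{\left(T \right)} = \frac{T + 1096}{T + \left(38 - 35 \left(-4\right)^{2}\right)} = \frac{1096 + T}{T + \left(38 - 560\right)} = \frac{1096 + T}{T - 522} = \frac{1096 + T}{-522 + T}$)
$n{\left(C \right)} = \left(-1783 + C\right) \left(-1018 + C\right)$ ($n{\left(C \right)} = \left(C - 1783\right) \left(C - 1018\right) = \left(-1783 + C\right) \left(-1018 + C\right)$)
$n{\left(1367 \right)} - H{\left(572 \right)} = \left(1815094 + 1367^{2} - 3828967\right) - \frac{1096 + 572}{-522 + 572} = \left(1815094 + 1868689 - 3828967\right) - \frac{1}{50} \cdot 1668 = -145184 - \frac{1}{50} \cdot 1668 = -145184 - \frac{834}{25} = - \frac{3630434}{25}$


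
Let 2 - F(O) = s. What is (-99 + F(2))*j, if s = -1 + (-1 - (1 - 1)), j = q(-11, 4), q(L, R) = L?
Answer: 1045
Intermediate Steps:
j = -11
s = -2 (s = -1 + (-1 - 1*0) = -1 + (-1 + 0) = -1 - 1 = -2)
F(O) = 4 (F(O) = 2 - 1*(-2) = 2 + 2 = 4)
(-99 + F(2))*j = (-99 + 4)*(-11) = -95*(-11) = 1045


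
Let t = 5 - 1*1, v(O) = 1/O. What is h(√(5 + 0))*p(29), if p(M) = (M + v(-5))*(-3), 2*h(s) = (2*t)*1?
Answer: -1728/5 ≈ -345.60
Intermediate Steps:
t = 4 (t = 5 - 1 = 4)
h(s) = 4 (h(s) = ((2*4)*1)/2 = (8*1)/2 = (½)*8 = 4)
p(M) = ⅗ - 3*M (p(M) = (M + 1/(-5))*(-3) = (M - ⅕)*(-3) = (-⅕ + M)*(-3) = ⅗ - 3*M)
h(√(5 + 0))*p(29) = 4*(⅗ - 3*29) = 4*(⅗ - 87) = 4*(-432/5) = -1728/5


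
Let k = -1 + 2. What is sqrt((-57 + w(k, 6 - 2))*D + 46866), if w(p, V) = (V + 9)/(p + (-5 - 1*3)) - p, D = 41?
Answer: sqrt(2176181)/7 ≈ 210.74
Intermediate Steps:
k = 1
w(p, V) = -p + (9 + V)/(-8 + p) (w(p, V) = (9 + V)/(p + (-5 - 3)) - p = (9 + V)/(p - 8) - p = (9 + V)/(-8 + p) - p = -p + (9 + V)/(-8 + p))
sqrt((-57 + w(k, 6 - 2))*D + 46866) = sqrt((-57 + (9 + (6 - 2) - 1*1**2 + 8*1)/(-8 + 1))*41 + 46866) = sqrt((-57 + (9 + 4 - 1*1 + 8)/(-7))*41 + 46866) = sqrt((-57 - (9 + 4 - 1 + 8)/7)*41 + 46866) = sqrt((-57 - 1/7*20)*41 + 46866) = sqrt((-57 - 20/7)*41 + 46866) = sqrt(-419/7*41 + 46866) = sqrt(-17179/7 + 46866) = sqrt(310883/7) = sqrt(2176181)/7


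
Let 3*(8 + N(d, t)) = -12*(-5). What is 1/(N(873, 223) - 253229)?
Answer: -1/253217 ≈ -3.9492e-6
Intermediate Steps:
N(d, t) = 12 (N(d, t) = -8 + (-12*(-5))/3 = -8 + (1/3)*60 = -8 + 20 = 12)
1/(N(873, 223) - 253229) = 1/(12 - 253229) = 1/(-253217) = -1/253217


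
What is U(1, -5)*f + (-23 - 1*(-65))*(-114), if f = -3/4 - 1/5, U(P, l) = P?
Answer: -95779/20 ≈ -4789.0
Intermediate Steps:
f = -19/20 (f = -3*¼ - 1*⅕ = -¾ - ⅕ = -19/20 ≈ -0.95000)
U(1, -5)*f + (-23 - 1*(-65))*(-114) = 1*(-19/20) + (-23 - 1*(-65))*(-114) = -19/20 + (-23 + 65)*(-114) = -19/20 + 42*(-114) = -19/20 - 4788 = -95779/20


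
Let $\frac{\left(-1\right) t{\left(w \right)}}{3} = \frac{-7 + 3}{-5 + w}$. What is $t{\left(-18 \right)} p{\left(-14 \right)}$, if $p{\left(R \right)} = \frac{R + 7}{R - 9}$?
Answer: $- \frac{84}{529} \approx -0.15879$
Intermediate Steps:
$t{\left(w \right)} = \frac{12}{-5 + w}$ ($t{\left(w \right)} = - 3 \frac{-7 + 3}{-5 + w} = - 3 \left(- \frac{4}{-5 + w}\right) = \frac{12}{-5 + w}$)
$p{\left(R \right)} = \frac{7 + R}{-9 + R}$
$t{\left(-18 \right)} p{\left(-14 \right)} = \frac{12}{-5 - 18} \frac{7 - 14}{-9 - 14} = \frac{12}{-23} \frac{1}{-23} \left(-7\right) = 12 \left(- \frac{1}{23}\right) \left(\left(- \frac{1}{23}\right) \left(-7\right)\right) = \left(- \frac{12}{23}\right) \frac{7}{23} = - \frac{84}{529}$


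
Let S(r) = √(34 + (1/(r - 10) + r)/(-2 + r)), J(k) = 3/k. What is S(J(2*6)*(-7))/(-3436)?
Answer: -√76187/161492 ≈ -0.0017092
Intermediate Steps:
S(r) = √(34 + (r + 1/(-10 + r))/(-2 + r)) (S(r) = √(34 + (1/(-10 + r) + r)/(-2 + r)) = √(34 + (r + 1/(-10 + r))/(-2 + r)))
S(J(2*6)*(-7))/(-3436) = √((-1362 - 488*((3/((2*6)))*(-7))² + 35*((3/((2*6)))*(-7))³ + 1517*((3/((2*6)))*(-7)))/(-40 + ((3/((2*6)))*(-7))³ - 14*((3/((2*6)))*(-7))² + 44*((3/((2*6)))*(-7))))/(-3436) = √((-1362 - 488*((3/12)*(-7))² + 35*((3/12)*(-7))³ + 1517*((3/12)*(-7)))/(-40 + ((3/12)*(-7))³ - 14*((3/12)*(-7))² + 44*((3/12)*(-7))))*(-1/3436) = √((-1362 - 488*((3*(1/12))*(-7))² + 35*((3*(1/12))*(-7))³ + 1517*((3*(1/12))*(-7)))/(-40 + ((3*(1/12))*(-7))³ - 14*((3*(1/12))*(-7))² + 44*((3*(1/12))*(-7))))*(-1/3436) = √((-1362 - 488*((¼)*(-7))² + 35*((¼)*(-7))³ + 1517*((¼)*(-7)))/(-40 + ((¼)*(-7))³ - 14*((¼)*(-7))² + 44*((¼)*(-7))))*(-1/3436) = √((-1362 - 488*(-7/4)² + 35*(-7/4)³ + 1517*(-7/4))/(-40 + (-7/4)³ - 14*(-7/4)² + 44*(-7/4)))*(-1/3436) = √((-1362 - 488*49/16 + 35*(-343/64) - 10619/4)/(-40 - 343/64 - 14*49/16 - 77))*(-1/3436) = √((-1362 - 2989/2 - 12005/64 - 10619/4)/(-40 - 343/64 - 343/8 - 77))*(-1/3436) = √(-364725/64/(-10575/64))*(-1/3436) = √(-64/10575*(-364725/64))*(-1/3436) = √(1621/47)*(-1/3436) = (√76187/47)*(-1/3436) = -√76187/161492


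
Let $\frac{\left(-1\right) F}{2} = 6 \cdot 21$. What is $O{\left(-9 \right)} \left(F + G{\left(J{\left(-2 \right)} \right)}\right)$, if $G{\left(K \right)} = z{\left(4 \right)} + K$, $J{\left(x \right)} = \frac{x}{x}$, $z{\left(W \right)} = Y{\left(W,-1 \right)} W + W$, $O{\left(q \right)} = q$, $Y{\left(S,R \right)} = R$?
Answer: $2259$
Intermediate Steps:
$z{\left(W \right)} = 0$ ($z{\left(W \right)} = - W + W = 0$)
$J{\left(x \right)} = 1$
$G{\left(K \right)} = K$ ($G{\left(K \right)} = 0 + K = K$)
$F = -252$ ($F = - 2 \cdot 6 \cdot 21 = \left(-2\right) 126 = -252$)
$O{\left(-9 \right)} \left(F + G{\left(J{\left(-2 \right)} \right)}\right) = - 9 \left(-252 + 1\right) = \left(-9\right) \left(-251\right) = 2259$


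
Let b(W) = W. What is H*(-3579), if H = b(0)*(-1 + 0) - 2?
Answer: 7158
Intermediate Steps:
H = -2 (H = 0*(-1 + 0) - 2 = 0*(-1) - 2 = 0 - 2 = -2)
H*(-3579) = -2*(-3579) = 7158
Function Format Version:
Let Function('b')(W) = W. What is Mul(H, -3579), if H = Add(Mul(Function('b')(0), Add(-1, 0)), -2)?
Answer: 7158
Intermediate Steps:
H = -2 (H = Add(Mul(0, Add(-1, 0)), -2) = Add(Mul(0, -1), -2) = Add(0, -2) = -2)
Mul(H, -3579) = Mul(-2, -3579) = 7158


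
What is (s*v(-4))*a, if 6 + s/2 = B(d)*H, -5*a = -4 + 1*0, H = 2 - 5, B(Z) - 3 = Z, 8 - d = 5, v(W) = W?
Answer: 768/5 ≈ 153.60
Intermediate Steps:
d = 3 (d = 8 - 1*5 = 8 - 5 = 3)
B(Z) = 3 + Z
H = -3
a = ⅘ (a = -(-4 + 1*0)/5 = -(-4 + 0)/5 = -⅕*(-4) = ⅘ ≈ 0.80000)
s = -48 (s = -12 + 2*((3 + 3)*(-3)) = -12 + 2*(6*(-3)) = -12 + 2*(-18) = -12 - 36 = -48)
(s*v(-4))*a = -48*(-4)*(⅘) = 192*(⅘) = 768/5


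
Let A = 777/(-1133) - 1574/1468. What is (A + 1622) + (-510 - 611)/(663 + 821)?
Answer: 999326115959/617063524 ≈ 1619.5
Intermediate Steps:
A = -1461989/831622 (A = 777*(-1/1133) - 1574*1/1468 = -777/1133 - 787/734 = -1461989/831622 ≈ -1.7580)
(A + 1622) + (-510 - 611)/(663 + 821) = (-1461989/831622 + 1622) + (-510 - 611)/(663 + 821) = 1347428895/831622 - 1121/1484 = 999326115959/617063524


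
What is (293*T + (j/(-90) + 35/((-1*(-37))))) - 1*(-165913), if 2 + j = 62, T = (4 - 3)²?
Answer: 18448897/111 ≈ 1.6621e+5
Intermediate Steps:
T = 1 (T = 1² = 1)
j = 60 (j = -2 + 62 = 60)
(293*T + (j/(-90) + 35/((-1*(-37))))) - 1*(-165913) = (293*1 + (60/(-90) + 35/((-1*(-37))))) - 1*(-165913) = (293 + (60*(-1/90) + 35/37)) + 165913 = (293 + (-⅔ + 35*(1/37))) + 165913 = (293 + (-⅔ + 35/37)) + 165913 = (293 + 31/111) + 165913 = 32554/111 + 165913 = 18448897/111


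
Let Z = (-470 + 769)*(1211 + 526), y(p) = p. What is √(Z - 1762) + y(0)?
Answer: √517601 ≈ 719.45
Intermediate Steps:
Z = 519363 (Z = 299*1737 = 519363)
√(Z - 1762) + y(0) = √(519363 - 1762) + 0 = √517601 + 0 = √517601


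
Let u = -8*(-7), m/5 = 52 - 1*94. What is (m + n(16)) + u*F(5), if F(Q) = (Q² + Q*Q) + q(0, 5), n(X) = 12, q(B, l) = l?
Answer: 2882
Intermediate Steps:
m = -210 (m = 5*(52 - 1*94) = 5*(52 - 94) = 5*(-42) = -210)
u = 56
F(Q) = 5 + 2*Q² (F(Q) = (Q² + Q*Q) + 5 = (Q² + Q²) + 5 = 2*Q² + 5 = 5 + 2*Q²)
(m + n(16)) + u*F(5) = (-210 + 12) + 56*(5 + 2*5²) = -198 + 56*(5 + 2*25) = -198 + 56*(5 + 50) = -198 + 56*55 = -198 + 3080 = 2882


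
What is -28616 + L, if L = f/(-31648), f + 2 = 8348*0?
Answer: -452819583/15824 ≈ -28616.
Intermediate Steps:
f = -2 (f = -2 + 8348*0 = -2 + 0 = -2)
L = 1/15824 (L = -2/(-31648) = -2*(-1/31648) = 1/15824 ≈ 6.3195e-5)
-28616 + L = -28616 + 1/15824 = -452819583/15824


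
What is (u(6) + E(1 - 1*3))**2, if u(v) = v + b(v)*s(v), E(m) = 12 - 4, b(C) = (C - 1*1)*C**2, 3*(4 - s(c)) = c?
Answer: 139876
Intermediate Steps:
s(c) = 4 - c/3
b(C) = C**2*(-1 + C) (b(C) = (C - 1)*C**2 = (-1 + C)*C**2 = C**2*(-1 + C))
E(m) = 8
u(v) = v + v**2*(-1 + v)*(4 - v/3) (u(v) = v + (v**2*(-1 + v))*(4 - v/3) = v + v**2*(-1 + v)*(4 - v/3))
(u(6) + E(1 - 1*3))**2 = ((1/3)*6*(3 - 1*6*(-1 + 6)*(-12 + 6)) + 8)**2 = ((1/3)*6*(3 - 1*6*5*(-6)) + 8)**2 = ((1/3)*6*(3 + 180) + 8)**2 = ((1/3)*6*183 + 8)**2 = (366 + 8)**2 = 374**2 = 139876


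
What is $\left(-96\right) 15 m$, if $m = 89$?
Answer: $-128160$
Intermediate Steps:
$\left(-96\right) 15 m = \left(-96\right) 15 \cdot 89 = \left(-1440\right) 89 = -128160$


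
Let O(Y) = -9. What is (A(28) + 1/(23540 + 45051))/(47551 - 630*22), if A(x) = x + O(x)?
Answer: 1303230/2310899381 ≈ 0.00056395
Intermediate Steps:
A(x) = -9 + x (A(x) = x - 9 = -9 + x)
(A(28) + 1/(23540 + 45051))/(47551 - 630*22) = ((-9 + 28) + 1/(23540 + 45051))/(47551 - 630*22) = (19 + 1/68591)/(47551 - 13860) = (19 + 1/68591)/33691 = (1303230/68591)*(1/33691) = 1303230/2310899381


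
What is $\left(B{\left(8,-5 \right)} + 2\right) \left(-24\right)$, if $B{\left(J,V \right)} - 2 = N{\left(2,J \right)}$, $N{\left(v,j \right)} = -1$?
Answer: $-72$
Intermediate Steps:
$B{\left(J,V \right)} = 1$ ($B{\left(J,V \right)} = 2 - 1 = 1$)
$\left(B{\left(8,-5 \right)} + 2\right) \left(-24\right) = \left(1 + 2\right) \left(-24\right) = 3 \left(-24\right) = -72$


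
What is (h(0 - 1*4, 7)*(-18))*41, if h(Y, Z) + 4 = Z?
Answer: -2214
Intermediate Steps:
h(Y, Z) = -4 + Z
(h(0 - 1*4, 7)*(-18))*41 = ((-4 + 7)*(-18))*41 = (3*(-18))*41 = -54*41 = -2214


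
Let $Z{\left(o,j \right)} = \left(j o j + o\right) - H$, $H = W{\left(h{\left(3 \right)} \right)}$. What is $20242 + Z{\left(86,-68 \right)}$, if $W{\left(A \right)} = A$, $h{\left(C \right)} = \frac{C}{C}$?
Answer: $417991$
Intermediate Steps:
$h{\left(C \right)} = 1$
$H = 1$
$Z{\left(o,j \right)} = -1 + o + o j^{2}$ ($Z{\left(o,j \right)} = \left(j o j + o\right) - 1 = \left(o j^{2} + o\right) - 1 = \left(o + o j^{2}\right) - 1 = -1 + o + o j^{2}$)
$20242 + Z{\left(86,-68 \right)} = 20242 + \left(-1 + 86 + 86 \left(-68\right)^{2}\right) = 20242 + \left(-1 + 86 + 86 \cdot 4624\right) = 20242 + \left(-1 + 86 + 397664\right) = 20242 + 397749 = 417991$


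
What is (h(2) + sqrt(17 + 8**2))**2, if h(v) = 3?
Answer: 144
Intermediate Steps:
(h(2) + sqrt(17 + 8**2))**2 = (3 + sqrt(17 + 8**2))**2 = (3 + sqrt(17 + 64))**2 = (3 + sqrt(81))**2 = (3 + 9)**2 = 12**2 = 144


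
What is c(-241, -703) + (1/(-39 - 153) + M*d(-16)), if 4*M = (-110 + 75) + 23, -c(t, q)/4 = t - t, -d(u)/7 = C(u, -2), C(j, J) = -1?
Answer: -4033/192 ≈ -21.005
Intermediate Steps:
d(u) = 7 (d(u) = -7*(-1) = 7)
c(t, q) = 0 (c(t, q) = -4*(t - t) = -4*0 = 0)
M = -3 (M = ((-110 + 75) + 23)/4 = (-35 + 23)/4 = (¼)*(-12) = -3)
c(-241, -703) + (1/(-39 - 153) + M*d(-16)) = 0 + (1/(-39 - 153) - 3*7) = 0 + (1/(-192) - 21) = 0 + (-1/192 - 21) = 0 - 4033/192 = -4033/192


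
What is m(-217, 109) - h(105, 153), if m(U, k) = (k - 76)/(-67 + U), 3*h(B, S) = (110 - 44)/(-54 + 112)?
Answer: -4081/8236 ≈ -0.49551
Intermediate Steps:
h(B, S) = 11/29 (h(B, S) = ((110 - 44)/(-54 + 112))/3 = (66/58)/3 = (66*(1/58))/3 = (⅓)*(33/29) = 11/29)
m(U, k) = (-76 + k)/(-67 + U)
m(-217, 109) - h(105, 153) = (-76 + 109)/(-67 - 217) - 1*11/29 = 33/(-284) - 11/29 = -1/284*33 - 11/29 = -33/284 - 11/29 = -4081/8236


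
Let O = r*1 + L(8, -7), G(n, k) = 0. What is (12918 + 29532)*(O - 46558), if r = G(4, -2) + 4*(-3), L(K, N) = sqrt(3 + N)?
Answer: -1976896500 + 84900*I ≈ -1.9769e+9 + 84900.0*I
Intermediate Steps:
r = -12 (r = 0 + 4*(-3) = 0 - 12 = -12)
O = -12 + 2*I (O = -12*1 + sqrt(3 - 7) = -12 + sqrt(-4) = -12 + 2*I ≈ -12.0 + 2.0*I)
(12918 + 29532)*(O - 46558) = (12918 + 29532)*((-12 + 2*I) - 46558) = 42450*(-46570 + 2*I) = -1976896500 + 84900*I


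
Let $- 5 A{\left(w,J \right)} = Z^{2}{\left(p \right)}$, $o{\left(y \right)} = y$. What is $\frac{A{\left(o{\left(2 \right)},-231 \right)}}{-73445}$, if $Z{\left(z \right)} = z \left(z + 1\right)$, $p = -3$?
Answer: $\frac{36}{367225} \approx 9.8033 \cdot 10^{-5}$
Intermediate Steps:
$Z{\left(z \right)} = z \left(1 + z\right)$
$A{\left(w,J \right)} = - \frac{36}{5}$ ($A{\left(w,J \right)} = - \frac{\left(- 3 \left(1 - 3\right)\right)^{2}}{5} = - \frac{\left(\left(-3\right) \left(-2\right)\right)^{2}}{5} = - \frac{6^{2}}{5} = \left(- \frac{1}{5}\right) 36 = - \frac{36}{5}$)
$\frac{A{\left(o{\left(2 \right)},-231 \right)}}{-73445} = - \frac{36}{5 \left(-73445\right)} = \left(- \frac{36}{5}\right) \left(- \frac{1}{73445}\right) = \frac{36}{367225}$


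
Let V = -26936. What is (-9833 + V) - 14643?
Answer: -51412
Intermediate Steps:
(-9833 + V) - 14643 = (-9833 - 26936) - 14643 = -36769 - 14643 = -51412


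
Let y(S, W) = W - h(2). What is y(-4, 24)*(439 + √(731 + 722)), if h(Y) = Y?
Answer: 9658 + 22*√1453 ≈ 10497.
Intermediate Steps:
y(S, W) = -2 + W (y(S, W) = W - 1*2 = W - 2 = -2 + W)
y(-4, 24)*(439 + √(731 + 722)) = (-2 + 24)*(439 + √(731 + 722)) = 22*(439 + √1453) = 9658 + 22*√1453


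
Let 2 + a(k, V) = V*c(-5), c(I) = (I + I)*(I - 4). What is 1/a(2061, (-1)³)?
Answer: -1/92 ≈ -0.010870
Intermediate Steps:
c(I) = 2*I*(-4 + I) (c(I) = (2*I)*(-4 + I) = 2*I*(-4 + I))
a(k, V) = -2 + 90*V (a(k, V) = -2 + V*(2*(-5)*(-4 - 5)) = -2 + V*(2*(-5)*(-9)) = -2 + V*90 = -2 + 90*V)
1/a(2061, (-1)³) = 1/(-2 + 90*(-1)³) = 1/(-2 + 90*(-1)) = 1/(-2 - 90) = 1/(-92) = -1/92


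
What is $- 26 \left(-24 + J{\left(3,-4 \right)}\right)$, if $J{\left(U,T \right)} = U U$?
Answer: $390$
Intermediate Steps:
$J{\left(U,T \right)} = U^{2}$
$- 26 \left(-24 + J{\left(3,-4 \right)}\right) = - 26 \left(-24 + 3^{2}\right) = - 26 \left(-24 + 9\right) = \left(-26\right) \left(-15\right) = 390$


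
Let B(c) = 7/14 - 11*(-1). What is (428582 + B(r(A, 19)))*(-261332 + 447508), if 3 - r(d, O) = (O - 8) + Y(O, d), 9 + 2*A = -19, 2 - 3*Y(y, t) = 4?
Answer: 79793823456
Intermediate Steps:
Y(y, t) = -⅔ (Y(y, t) = ⅔ - ⅓*4 = ⅔ - 4/3 = -⅔)
A = -14 (A = -9/2 + (½)*(-19) = -9/2 - 19/2 = -14)
r(d, O) = 35/3 - O (r(d, O) = 3 - ((O - 8) - ⅔) = 3 - ((-8 + O) - ⅔) = 3 - (-26/3 + O) = 3 + (26/3 - O) = 35/3 - O)
B(c) = 23/2 (B(c) = 7*(1/14) + 11 = ½ + 11 = 23/2)
(428582 + B(r(A, 19)))*(-261332 + 447508) = (428582 + 23/2)*(-261332 + 447508) = (857187/2)*186176 = 79793823456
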